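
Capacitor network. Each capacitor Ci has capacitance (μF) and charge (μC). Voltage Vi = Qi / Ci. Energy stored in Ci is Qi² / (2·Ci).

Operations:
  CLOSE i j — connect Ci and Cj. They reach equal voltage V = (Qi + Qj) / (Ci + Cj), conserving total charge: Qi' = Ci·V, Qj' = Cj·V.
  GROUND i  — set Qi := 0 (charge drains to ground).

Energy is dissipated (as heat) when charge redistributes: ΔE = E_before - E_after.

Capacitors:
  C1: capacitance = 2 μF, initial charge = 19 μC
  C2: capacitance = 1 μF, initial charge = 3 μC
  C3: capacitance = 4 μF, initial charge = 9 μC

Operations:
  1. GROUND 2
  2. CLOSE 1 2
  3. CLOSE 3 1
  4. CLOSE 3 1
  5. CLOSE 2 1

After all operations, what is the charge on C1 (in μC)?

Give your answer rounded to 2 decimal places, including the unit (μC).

Initial: C1(2μF, Q=19μC, V=9.50V), C2(1μF, Q=3μC, V=3.00V), C3(4μF, Q=9μC, V=2.25V)
Op 1: GROUND 2: Q2=0; energy lost=4.500
Op 2: CLOSE 1-2: Q_total=19.00, C_total=3.00, V=6.33; Q1=12.67, Q2=6.33; dissipated=30.083
Op 3: CLOSE 3-1: Q_total=21.67, C_total=6.00, V=3.61; Q3=14.44, Q1=7.22; dissipated=11.116
Op 4: CLOSE 3-1: Q_total=21.67, C_total=6.00, V=3.61; Q3=14.44, Q1=7.22; dissipated=0.000
Op 5: CLOSE 2-1: Q_total=13.56, C_total=3.00, V=4.52; Q2=4.52, Q1=9.04; dissipated=2.470
Final charges: Q1=9.04, Q2=4.52, Q3=14.44

Answer: 9.04 μC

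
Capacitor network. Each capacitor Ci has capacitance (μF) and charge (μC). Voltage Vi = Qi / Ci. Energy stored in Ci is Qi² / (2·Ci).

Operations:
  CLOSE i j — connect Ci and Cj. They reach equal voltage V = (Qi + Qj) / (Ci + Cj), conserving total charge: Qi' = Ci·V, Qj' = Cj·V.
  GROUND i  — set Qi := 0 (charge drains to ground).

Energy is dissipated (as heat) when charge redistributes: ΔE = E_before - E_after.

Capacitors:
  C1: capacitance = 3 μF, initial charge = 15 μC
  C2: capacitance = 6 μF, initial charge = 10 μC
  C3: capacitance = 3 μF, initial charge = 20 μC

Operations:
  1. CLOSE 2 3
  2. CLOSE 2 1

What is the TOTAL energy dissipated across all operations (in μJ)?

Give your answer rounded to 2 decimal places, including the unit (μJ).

Initial: C1(3μF, Q=15μC, V=5.00V), C2(6μF, Q=10μC, V=1.67V), C3(3μF, Q=20μC, V=6.67V)
Op 1: CLOSE 2-3: Q_total=30.00, C_total=9.00, V=3.33; Q2=20.00, Q3=10.00; dissipated=25.000
Op 2: CLOSE 2-1: Q_total=35.00, C_total=9.00, V=3.89; Q2=23.33, Q1=11.67; dissipated=2.778
Total dissipated: 27.778 μJ

Answer: 27.78 μJ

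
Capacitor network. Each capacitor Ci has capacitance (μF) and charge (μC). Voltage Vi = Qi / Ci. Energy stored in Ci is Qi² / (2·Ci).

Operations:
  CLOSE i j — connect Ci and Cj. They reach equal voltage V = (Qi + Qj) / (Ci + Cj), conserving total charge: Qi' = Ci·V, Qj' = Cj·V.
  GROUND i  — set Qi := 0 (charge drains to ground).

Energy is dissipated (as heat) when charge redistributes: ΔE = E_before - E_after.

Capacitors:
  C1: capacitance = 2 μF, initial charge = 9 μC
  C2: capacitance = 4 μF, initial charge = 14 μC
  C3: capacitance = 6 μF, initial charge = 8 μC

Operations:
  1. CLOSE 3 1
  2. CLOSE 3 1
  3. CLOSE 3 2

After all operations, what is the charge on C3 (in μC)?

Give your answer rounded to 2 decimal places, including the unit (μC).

Answer: 16.05 μC

Derivation:
Initial: C1(2μF, Q=9μC, V=4.50V), C2(4μF, Q=14μC, V=3.50V), C3(6μF, Q=8μC, V=1.33V)
Op 1: CLOSE 3-1: Q_total=17.00, C_total=8.00, V=2.12; Q3=12.75, Q1=4.25; dissipated=7.521
Op 2: CLOSE 3-1: Q_total=17.00, C_total=8.00, V=2.12; Q3=12.75, Q1=4.25; dissipated=0.000
Op 3: CLOSE 3-2: Q_total=26.75, C_total=10.00, V=2.67; Q3=16.05, Q2=10.70; dissipated=2.269
Final charges: Q1=4.25, Q2=10.70, Q3=16.05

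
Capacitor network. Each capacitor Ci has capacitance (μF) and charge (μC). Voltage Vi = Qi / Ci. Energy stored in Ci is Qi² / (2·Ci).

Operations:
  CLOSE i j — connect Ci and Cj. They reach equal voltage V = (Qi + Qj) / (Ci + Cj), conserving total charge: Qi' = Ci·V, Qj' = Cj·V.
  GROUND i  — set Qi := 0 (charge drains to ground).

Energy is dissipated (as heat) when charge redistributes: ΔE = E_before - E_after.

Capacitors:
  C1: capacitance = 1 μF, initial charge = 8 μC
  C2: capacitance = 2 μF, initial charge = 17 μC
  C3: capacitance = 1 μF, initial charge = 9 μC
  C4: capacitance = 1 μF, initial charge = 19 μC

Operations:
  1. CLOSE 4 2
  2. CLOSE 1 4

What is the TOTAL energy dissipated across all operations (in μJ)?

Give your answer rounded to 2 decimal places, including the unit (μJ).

Answer: 40.75 μJ

Derivation:
Initial: C1(1μF, Q=8μC, V=8.00V), C2(2μF, Q=17μC, V=8.50V), C3(1μF, Q=9μC, V=9.00V), C4(1μF, Q=19μC, V=19.00V)
Op 1: CLOSE 4-2: Q_total=36.00, C_total=3.00, V=12.00; Q4=12.00, Q2=24.00; dissipated=36.750
Op 2: CLOSE 1-4: Q_total=20.00, C_total=2.00, V=10.00; Q1=10.00, Q4=10.00; dissipated=4.000
Total dissipated: 40.750 μJ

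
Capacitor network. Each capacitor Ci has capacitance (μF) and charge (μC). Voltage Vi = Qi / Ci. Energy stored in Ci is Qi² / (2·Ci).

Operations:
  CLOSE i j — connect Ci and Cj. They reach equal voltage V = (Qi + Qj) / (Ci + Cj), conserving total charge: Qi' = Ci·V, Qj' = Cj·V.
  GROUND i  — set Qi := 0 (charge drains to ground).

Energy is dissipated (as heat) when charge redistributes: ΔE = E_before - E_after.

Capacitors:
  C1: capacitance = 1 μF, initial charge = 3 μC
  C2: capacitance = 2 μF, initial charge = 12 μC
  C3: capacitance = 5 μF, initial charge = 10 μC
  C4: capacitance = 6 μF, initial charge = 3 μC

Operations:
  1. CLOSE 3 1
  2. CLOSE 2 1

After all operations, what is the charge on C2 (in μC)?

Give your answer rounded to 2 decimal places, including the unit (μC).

Initial: C1(1μF, Q=3μC, V=3.00V), C2(2μF, Q=12μC, V=6.00V), C3(5μF, Q=10μC, V=2.00V), C4(6μF, Q=3μC, V=0.50V)
Op 1: CLOSE 3-1: Q_total=13.00, C_total=6.00, V=2.17; Q3=10.83, Q1=2.17; dissipated=0.417
Op 2: CLOSE 2-1: Q_total=14.17, C_total=3.00, V=4.72; Q2=9.44, Q1=4.72; dissipated=4.898
Final charges: Q1=4.72, Q2=9.44, Q3=10.83, Q4=3.00

Answer: 9.44 μC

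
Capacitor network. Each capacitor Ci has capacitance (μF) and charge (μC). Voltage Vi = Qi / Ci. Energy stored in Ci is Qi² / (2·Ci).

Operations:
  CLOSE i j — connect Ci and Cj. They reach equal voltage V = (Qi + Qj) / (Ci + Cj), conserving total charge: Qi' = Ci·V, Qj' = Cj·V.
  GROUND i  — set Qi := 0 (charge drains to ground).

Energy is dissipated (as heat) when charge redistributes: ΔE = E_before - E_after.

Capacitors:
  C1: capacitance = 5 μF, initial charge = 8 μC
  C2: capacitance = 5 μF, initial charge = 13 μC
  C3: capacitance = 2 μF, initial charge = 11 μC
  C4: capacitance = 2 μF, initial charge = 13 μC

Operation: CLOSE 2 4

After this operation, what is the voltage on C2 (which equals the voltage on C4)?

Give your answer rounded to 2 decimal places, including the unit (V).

Answer: 3.71 V

Derivation:
Initial: C1(5μF, Q=8μC, V=1.60V), C2(5μF, Q=13μC, V=2.60V), C3(2μF, Q=11μC, V=5.50V), C4(2μF, Q=13μC, V=6.50V)
Op 1: CLOSE 2-4: Q_total=26.00, C_total=7.00, V=3.71; Q2=18.57, Q4=7.43; dissipated=10.864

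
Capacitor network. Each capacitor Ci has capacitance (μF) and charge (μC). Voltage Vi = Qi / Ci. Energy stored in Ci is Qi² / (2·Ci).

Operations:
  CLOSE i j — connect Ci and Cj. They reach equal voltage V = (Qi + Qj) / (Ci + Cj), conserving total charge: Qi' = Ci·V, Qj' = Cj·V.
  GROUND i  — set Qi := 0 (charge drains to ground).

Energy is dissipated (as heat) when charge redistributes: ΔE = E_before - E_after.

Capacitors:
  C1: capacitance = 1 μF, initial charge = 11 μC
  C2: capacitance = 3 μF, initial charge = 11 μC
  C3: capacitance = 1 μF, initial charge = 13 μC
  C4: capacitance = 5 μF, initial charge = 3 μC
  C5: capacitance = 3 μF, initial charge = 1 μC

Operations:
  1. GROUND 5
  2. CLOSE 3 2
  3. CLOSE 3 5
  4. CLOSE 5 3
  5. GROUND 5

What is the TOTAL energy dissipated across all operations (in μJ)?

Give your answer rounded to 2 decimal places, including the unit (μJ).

Initial: C1(1μF, Q=11μC, V=11.00V), C2(3μF, Q=11μC, V=3.67V), C3(1μF, Q=13μC, V=13.00V), C4(5μF, Q=3μC, V=0.60V), C5(3μF, Q=1μC, V=0.33V)
Op 1: GROUND 5: Q5=0; energy lost=0.167
Op 2: CLOSE 3-2: Q_total=24.00, C_total=4.00, V=6.00; Q3=6.00, Q2=18.00; dissipated=32.667
Op 3: CLOSE 3-5: Q_total=6.00, C_total=4.00, V=1.50; Q3=1.50, Q5=4.50; dissipated=13.500
Op 4: CLOSE 5-3: Q_total=6.00, C_total=4.00, V=1.50; Q5=4.50, Q3=1.50; dissipated=0.000
Op 5: GROUND 5: Q5=0; energy lost=3.375
Total dissipated: 49.708 μJ

Answer: 49.71 μJ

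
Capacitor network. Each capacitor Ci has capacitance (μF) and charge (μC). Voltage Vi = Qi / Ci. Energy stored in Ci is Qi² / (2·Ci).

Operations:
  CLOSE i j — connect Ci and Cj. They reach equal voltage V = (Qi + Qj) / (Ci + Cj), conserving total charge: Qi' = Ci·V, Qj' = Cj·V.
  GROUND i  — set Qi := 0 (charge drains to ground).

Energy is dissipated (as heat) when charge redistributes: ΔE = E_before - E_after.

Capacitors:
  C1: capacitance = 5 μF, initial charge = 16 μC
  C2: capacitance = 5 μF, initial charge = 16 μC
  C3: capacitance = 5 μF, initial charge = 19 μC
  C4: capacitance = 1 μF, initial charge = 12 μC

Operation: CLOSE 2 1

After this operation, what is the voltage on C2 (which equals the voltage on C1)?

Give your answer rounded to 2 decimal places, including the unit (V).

Initial: C1(5μF, Q=16μC, V=3.20V), C2(5μF, Q=16μC, V=3.20V), C3(5μF, Q=19μC, V=3.80V), C4(1μF, Q=12μC, V=12.00V)
Op 1: CLOSE 2-1: Q_total=32.00, C_total=10.00, V=3.20; Q2=16.00, Q1=16.00; dissipated=0.000

Answer: 3.20 V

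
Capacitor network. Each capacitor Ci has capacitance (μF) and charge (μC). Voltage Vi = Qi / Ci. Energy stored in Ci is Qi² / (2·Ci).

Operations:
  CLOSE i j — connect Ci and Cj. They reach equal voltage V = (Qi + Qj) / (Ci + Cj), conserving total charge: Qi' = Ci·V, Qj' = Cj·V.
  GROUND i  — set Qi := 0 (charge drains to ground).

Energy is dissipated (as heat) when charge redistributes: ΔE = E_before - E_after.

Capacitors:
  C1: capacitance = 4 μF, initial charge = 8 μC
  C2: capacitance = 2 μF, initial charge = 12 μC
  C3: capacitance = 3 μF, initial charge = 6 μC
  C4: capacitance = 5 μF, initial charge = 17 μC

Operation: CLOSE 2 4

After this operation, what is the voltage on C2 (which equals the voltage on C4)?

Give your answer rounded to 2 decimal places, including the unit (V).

Initial: C1(4μF, Q=8μC, V=2.00V), C2(2μF, Q=12μC, V=6.00V), C3(3μF, Q=6μC, V=2.00V), C4(5μF, Q=17μC, V=3.40V)
Op 1: CLOSE 2-4: Q_total=29.00, C_total=7.00, V=4.14; Q2=8.29, Q4=20.71; dissipated=4.829

Answer: 4.14 V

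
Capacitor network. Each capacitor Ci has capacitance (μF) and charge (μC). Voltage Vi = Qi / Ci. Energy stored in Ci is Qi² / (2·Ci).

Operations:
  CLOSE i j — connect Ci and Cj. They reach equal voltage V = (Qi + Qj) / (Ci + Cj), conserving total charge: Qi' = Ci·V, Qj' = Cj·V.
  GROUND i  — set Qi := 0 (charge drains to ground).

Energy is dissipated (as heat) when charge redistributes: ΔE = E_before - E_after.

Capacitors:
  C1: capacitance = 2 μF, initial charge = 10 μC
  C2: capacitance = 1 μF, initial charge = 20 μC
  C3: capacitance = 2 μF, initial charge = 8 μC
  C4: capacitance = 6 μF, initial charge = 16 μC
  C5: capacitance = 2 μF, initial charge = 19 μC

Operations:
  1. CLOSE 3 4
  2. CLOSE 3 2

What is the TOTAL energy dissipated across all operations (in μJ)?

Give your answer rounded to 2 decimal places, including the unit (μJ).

Initial: C1(2μF, Q=10μC, V=5.00V), C2(1μF, Q=20μC, V=20.00V), C3(2μF, Q=8μC, V=4.00V), C4(6μF, Q=16μC, V=2.67V), C5(2μF, Q=19μC, V=9.50V)
Op 1: CLOSE 3-4: Q_total=24.00, C_total=8.00, V=3.00; Q3=6.00, Q4=18.00; dissipated=1.333
Op 2: CLOSE 3-2: Q_total=26.00, C_total=3.00, V=8.67; Q3=17.33, Q2=8.67; dissipated=96.333
Total dissipated: 97.667 μJ

Answer: 97.67 μJ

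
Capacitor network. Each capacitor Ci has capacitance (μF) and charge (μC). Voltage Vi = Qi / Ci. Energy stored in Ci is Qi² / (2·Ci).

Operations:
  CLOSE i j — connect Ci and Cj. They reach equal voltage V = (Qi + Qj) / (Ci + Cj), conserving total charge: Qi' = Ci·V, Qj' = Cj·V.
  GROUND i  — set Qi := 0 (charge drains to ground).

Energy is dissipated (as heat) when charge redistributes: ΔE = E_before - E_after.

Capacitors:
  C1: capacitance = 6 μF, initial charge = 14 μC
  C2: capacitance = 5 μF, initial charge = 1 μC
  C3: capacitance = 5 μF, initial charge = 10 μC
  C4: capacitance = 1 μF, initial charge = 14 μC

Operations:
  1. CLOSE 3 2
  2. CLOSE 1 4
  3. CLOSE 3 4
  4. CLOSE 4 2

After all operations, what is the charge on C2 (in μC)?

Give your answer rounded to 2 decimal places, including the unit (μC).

Answer: 5.90 μC

Derivation:
Initial: C1(6μF, Q=14μC, V=2.33V), C2(5μF, Q=1μC, V=0.20V), C3(5μF, Q=10μC, V=2.00V), C4(1μF, Q=14μC, V=14.00V)
Op 1: CLOSE 3-2: Q_total=11.00, C_total=10.00, V=1.10; Q3=5.50, Q2=5.50; dissipated=4.050
Op 2: CLOSE 1-4: Q_total=28.00, C_total=7.00, V=4.00; Q1=24.00, Q4=4.00; dissipated=58.333
Op 3: CLOSE 3-4: Q_total=9.50, C_total=6.00, V=1.58; Q3=7.92, Q4=1.58; dissipated=3.504
Op 4: CLOSE 4-2: Q_total=7.08, C_total=6.00, V=1.18; Q4=1.18, Q2=5.90; dissipated=0.097
Final charges: Q1=24.00, Q2=5.90, Q3=7.92, Q4=1.18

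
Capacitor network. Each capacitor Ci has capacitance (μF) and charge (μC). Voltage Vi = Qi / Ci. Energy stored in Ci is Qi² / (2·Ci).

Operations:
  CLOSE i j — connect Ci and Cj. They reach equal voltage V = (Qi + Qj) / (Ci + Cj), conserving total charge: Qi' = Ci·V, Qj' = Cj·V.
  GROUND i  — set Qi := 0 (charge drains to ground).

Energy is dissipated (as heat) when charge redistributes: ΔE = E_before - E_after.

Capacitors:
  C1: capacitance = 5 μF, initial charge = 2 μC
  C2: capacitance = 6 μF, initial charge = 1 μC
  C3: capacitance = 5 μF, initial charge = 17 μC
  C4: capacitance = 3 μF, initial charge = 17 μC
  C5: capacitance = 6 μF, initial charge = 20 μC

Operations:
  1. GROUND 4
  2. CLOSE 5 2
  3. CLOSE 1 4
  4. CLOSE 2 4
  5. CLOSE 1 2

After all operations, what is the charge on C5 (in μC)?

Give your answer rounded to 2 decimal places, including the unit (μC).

Answer: 10.50 μC

Derivation:
Initial: C1(5μF, Q=2μC, V=0.40V), C2(6μF, Q=1μC, V=0.17V), C3(5μF, Q=17μC, V=3.40V), C4(3μF, Q=17μC, V=5.67V), C5(6μF, Q=20μC, V=3.33V)
Op 1: GROUND 4: Q4=0; energy lost=48.167
Op 2: CLOSE 5-2: Q_total=21.00, C_total=12.00, V=1.75; Q5=10.50, Q2=10.50; dissipated=15.042
Op 3: CLOSE 1-4: Q_total=2.00, C_total=8.00, V=0.25; Q1=1.25, Q4=0.75; dissipated=0.150
Op 4: CLOSE 2-4: Q_total=11.25, C_total=9.00, V=1.25; Q2=7.50, Q4=3.75; dissipated=2.250
Op 5: CLOSE 1-2: Q_total=8.75, C_total=11.00, V=0.80; Q1=3.98, Q2=4.77; dissipated=1.364
Final charges: Q1=3.98, Q2=4.77, Q3=17.00, Q4=3.75, Q5=10.50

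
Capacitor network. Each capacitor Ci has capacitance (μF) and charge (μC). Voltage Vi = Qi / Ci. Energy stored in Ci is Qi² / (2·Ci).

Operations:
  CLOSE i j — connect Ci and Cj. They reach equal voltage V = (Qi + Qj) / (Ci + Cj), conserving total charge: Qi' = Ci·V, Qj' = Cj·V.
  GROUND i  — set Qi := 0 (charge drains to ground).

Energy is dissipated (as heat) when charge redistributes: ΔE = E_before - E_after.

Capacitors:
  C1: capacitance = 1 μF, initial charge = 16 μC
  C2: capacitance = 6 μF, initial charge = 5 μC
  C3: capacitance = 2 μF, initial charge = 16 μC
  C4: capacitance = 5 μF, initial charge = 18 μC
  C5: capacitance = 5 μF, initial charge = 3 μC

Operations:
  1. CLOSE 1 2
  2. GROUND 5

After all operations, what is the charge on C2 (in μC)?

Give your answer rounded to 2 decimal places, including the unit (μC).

Initial: C1(1μF, Q=16μC, V=16.00V), C2(6μF, Q=5μC, V=0.83V), C3(2μF, Q=16μC, V=8.00V), C4(5μF, Q=18μC, V=3.60V), C5(5μF, Q=3μC, V=0.60V)
Op 1: CLOSE 1-2: Q_total=21.00, C_total=7.00, V=3.00; Q1=3.00, Q2=18.00; dissipated=98.583
Op 2: GROUND 5: Q5=0; energy lost=0.900
Final charges: Q1=3.00, Q2=18.00, Q3=16.00, Q4=18.00, Q5=0.00

Answer: 18.00 μC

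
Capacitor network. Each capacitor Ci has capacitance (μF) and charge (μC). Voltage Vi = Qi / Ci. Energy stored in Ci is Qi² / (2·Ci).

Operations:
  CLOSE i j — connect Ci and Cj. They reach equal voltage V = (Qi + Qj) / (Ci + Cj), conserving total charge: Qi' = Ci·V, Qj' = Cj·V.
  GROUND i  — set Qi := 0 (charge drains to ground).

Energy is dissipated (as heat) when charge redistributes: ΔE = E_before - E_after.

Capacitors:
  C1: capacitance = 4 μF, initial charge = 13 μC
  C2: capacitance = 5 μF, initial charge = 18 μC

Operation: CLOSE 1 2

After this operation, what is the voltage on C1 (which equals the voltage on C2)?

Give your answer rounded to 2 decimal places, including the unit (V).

Answer: 3.44 V

Derivation:
Initial: C1(4μF, Q=13μC, V=3.25V), C2(5μF, Q=18μC, V=3.60V)
Op 1: CLOSE 1-2: Q_total=31.00, C_total=9.00, V=3.44; Q1=13.78, Q2=17.22; dissipated=0.136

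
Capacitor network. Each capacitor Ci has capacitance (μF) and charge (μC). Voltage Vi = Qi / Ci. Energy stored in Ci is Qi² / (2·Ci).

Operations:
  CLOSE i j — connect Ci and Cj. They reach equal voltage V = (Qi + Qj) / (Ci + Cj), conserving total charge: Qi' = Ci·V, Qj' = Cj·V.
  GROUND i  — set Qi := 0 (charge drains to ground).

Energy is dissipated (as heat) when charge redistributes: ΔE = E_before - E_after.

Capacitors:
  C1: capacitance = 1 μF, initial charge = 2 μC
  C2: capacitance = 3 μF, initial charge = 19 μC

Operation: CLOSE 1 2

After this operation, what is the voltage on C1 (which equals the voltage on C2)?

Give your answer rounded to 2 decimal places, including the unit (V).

Initial: C1(1μF, Q=2μC, V=2.00V), C2(3μF, Q=19μC, V=6.33V)
Op 1: CLOSE 1-2: Q_total=21.00, C_total=4.00, V=5.25; Q1=5.25, Q2=15.75; dissipated=7.042

Answer: 5.25 V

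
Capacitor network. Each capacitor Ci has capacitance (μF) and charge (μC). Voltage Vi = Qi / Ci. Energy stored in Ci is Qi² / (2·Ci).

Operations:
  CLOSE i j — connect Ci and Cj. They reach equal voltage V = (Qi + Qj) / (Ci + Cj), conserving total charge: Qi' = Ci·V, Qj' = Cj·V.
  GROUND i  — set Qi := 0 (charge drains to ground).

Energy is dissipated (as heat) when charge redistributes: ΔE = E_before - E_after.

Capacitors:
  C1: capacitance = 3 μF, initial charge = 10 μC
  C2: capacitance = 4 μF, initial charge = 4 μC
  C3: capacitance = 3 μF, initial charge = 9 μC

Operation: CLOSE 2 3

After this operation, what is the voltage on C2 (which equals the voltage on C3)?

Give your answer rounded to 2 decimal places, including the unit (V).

Answer: 1.86 V

Derivation:
Initial: C1(3μF, Q=10μC, V=3.33V), C2(4μF, Q=4μC, V=1.00V), C3(3μF, Q=9μC, V=3.00V)
Op 1: CLOSE 2-3: Q_total=13.00, C_total=7.00, V=1.86; Q2=7.43, Q3=5.57; dissipated=3.429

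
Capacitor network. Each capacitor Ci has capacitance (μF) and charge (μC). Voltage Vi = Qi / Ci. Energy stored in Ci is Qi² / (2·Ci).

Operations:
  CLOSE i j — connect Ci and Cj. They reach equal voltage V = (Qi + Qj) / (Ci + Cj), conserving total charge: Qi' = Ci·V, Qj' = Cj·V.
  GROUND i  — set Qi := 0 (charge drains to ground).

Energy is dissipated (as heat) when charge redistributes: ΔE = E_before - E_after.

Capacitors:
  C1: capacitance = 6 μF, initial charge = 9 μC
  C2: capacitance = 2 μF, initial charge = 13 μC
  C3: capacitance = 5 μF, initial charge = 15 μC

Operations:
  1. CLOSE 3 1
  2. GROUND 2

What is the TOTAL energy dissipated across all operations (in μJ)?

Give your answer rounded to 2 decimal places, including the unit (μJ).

Initial: C1(6μF, Q=9μC, V=1.50V), C2(2μF, Q=13μC, V=6.50V), C3(5μF, Q=15μC, V=3.00V)
Op 1: CLOSE 3-1: Q_total=24.00, C_total=11.00, V=2.18; Q3=10.91, Q1=13.09; dissipated=3.068
Op 2: GROUND 2: Q2=0; energy lost=42.250
Total dissipated: 45.318 μJ

Answer: 45.32 μJ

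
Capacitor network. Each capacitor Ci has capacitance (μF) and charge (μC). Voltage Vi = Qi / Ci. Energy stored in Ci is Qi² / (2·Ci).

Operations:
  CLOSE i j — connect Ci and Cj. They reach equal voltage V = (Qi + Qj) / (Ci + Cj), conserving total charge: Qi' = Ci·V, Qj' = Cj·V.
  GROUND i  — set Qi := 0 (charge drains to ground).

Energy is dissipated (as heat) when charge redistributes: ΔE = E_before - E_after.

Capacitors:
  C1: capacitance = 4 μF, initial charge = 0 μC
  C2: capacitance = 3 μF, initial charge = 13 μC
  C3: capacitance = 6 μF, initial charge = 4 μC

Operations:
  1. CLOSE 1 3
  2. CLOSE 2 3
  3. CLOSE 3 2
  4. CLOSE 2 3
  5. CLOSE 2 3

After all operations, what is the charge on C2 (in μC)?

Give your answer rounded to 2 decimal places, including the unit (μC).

Answer: 5.13 μC

Derivation:
Initial: C1(4μF, Q=0μC, V=0.00V), C2(3μF, Q=13μC, V=4.33V), C3(6μF, Q=4μC, V=0.67V)
Op 1: CLOSE 1-3: Q_total=4.00, C_total=10.00, V=0.40; Q1=1.60, Q3=2.40; dissipated=0.533
Op 2: CLOSE 2-3: Q_total=15.40, C_total=9.00, V=1.71; Q2=5.13, Q3=10.27; dissipated=15.471
Op 3: CLOSE 3-2: Q_total=15.40, C_total=9.00, V=1.71; Q3=10.27, Q2=5.13; dissipated=0.000
Op 4: CLOSE 2-3: Q_total=15.40, C_total=9.00, V=1.71; Q2=5.13, Q3=10.27; dissipated=0.000
Op 5: CLOSE 2-3: Q_total=15.40, C_total=9.00, V=1.71; Q2=5.13, Q3=10.27; dissipated=0.000
Final charges: Q1=1.60, Q2=5.13, Q3=10.27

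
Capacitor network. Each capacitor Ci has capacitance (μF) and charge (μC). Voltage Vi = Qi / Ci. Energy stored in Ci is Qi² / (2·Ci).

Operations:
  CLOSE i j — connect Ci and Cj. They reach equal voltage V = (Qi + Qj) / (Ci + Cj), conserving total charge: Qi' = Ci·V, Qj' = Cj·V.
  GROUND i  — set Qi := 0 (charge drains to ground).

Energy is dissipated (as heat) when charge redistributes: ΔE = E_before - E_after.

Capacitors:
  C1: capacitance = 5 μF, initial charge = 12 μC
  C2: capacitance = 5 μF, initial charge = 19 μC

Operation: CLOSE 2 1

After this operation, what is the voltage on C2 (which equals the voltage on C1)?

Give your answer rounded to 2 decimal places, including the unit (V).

Initial: C1(5μF, Q=12μC, V=2.40V), C2(5μF, Q=19μC, V=3.80V)
Op 1: CLOSE 2-1: Q_total=31.00, C_total=10.00, V=3.10; Q2=15.50, Q1=15.50; dissipated=2.450

Answer: 3.10 V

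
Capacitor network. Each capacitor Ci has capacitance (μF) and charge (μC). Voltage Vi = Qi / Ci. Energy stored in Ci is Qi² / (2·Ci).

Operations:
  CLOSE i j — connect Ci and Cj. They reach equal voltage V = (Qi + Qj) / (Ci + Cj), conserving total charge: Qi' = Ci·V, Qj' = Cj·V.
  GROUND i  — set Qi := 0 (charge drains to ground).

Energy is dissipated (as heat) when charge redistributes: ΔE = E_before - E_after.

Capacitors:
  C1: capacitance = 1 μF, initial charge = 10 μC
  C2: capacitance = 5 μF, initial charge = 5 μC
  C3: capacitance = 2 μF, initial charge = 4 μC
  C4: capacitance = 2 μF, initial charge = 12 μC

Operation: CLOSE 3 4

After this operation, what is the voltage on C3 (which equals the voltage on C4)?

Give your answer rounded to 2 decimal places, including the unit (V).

Answer: 4.00 V

Derivation:
Initial: C1(1μF, Q=10μC, V=10.00V), C2(5μF, Q=5μC, V=1.00V), C3(2μF, Q=4μC, V=2.00V), C4(2μF, Q=12μC, V=6.00V)
Op 1: CLOSE 3-4: Q_total=16.00, C_total=4.00, V=4.00; Q3=8.00, Q4=8.00; dissipated=8.000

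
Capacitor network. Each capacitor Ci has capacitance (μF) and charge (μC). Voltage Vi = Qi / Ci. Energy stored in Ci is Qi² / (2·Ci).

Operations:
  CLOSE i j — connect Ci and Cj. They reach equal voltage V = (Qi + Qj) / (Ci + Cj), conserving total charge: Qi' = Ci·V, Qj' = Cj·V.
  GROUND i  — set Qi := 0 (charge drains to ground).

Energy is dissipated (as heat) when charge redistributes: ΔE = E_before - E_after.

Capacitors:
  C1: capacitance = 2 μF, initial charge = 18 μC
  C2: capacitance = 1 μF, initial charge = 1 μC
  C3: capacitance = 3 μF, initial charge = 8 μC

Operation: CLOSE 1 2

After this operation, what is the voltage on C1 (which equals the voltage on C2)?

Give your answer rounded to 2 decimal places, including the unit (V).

Answer: 6.33 V

Derivation:
Initial: C1(2μF, Q=18μC, V=9.00V), C2(1μF, Q=1μC, V=1.00V), C3(3μF, Q=8μC, V=2.67V)
Op 1: CLOSE 1-2: Q_total=19.00, C_total=3.00, V=6.33; Q1=12.67, Q2=6.33; dissipated=21.333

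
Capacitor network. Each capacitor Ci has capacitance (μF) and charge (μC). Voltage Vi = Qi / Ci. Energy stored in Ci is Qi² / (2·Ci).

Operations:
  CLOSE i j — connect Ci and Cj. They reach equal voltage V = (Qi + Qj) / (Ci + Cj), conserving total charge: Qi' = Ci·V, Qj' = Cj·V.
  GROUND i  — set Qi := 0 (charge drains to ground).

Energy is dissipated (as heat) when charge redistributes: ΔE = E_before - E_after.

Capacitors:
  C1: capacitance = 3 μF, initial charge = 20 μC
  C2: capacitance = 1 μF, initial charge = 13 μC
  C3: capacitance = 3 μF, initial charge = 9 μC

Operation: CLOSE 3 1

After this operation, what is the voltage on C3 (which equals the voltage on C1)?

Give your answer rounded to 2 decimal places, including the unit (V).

Answer: 4.83 V

Derivation:
Initial: C1(3μF, Q=20μC, V=6.67V), C2(1μF, Q=13μC, V=13.00V), C3(3μF, Q=9μC, V=3.00V)
Op 1: CLOSE 3-1: Q_total=29.00, C_total=6.00, V=4.83; Q3=14.50, Q1=14.50; dissipated=10.083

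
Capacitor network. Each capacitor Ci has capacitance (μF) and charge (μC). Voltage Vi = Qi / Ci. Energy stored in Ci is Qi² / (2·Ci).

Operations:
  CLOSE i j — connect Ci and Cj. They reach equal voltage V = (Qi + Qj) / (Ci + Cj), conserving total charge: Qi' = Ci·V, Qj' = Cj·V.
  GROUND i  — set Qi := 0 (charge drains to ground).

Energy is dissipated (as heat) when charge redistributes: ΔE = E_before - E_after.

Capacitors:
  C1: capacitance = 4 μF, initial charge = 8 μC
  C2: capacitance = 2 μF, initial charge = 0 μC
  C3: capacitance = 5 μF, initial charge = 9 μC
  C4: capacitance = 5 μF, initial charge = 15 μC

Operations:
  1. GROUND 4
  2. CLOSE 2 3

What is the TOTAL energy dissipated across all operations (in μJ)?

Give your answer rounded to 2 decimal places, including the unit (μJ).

Answer: 24.81 μJ

Derivation:
Initial: C1(4μF, Q=8μC, V=2.00V), C2(2μF, Q=0μC, V=0.00V), C3(5μF, Q=9μC, V=1.80V), C4(5μF, Q=15μC, V=3.00V)
Op 1: GROUND 4: Q4=0; energy lost=22.500
Op 2: CLOSE 2-3: Q_total=9.00, C_total=7.00, V=1.29; Q2=2.57, Q3=6.43; dissipated=2.314
Total dissipated: 24.814 μJ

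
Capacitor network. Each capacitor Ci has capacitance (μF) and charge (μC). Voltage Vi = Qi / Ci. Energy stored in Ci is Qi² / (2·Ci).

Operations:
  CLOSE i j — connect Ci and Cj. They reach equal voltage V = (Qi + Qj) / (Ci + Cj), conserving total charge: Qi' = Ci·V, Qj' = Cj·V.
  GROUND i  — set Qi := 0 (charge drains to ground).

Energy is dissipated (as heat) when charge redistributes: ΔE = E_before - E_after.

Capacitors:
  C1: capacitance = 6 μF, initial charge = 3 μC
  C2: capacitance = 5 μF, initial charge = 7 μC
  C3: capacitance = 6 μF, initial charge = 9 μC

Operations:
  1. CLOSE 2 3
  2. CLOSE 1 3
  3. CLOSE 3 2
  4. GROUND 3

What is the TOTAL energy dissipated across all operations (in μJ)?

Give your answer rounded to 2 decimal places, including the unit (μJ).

Answer: 5.97 μJ

Derivation:
Initial: C1(6μF, Q=3μC, V=0.50V), C2(5μF, Q=7μC, V=1.40V), C3(6μF, Q=9μC, V=1.50V)
Op 1: CLOSE 2-3: Q_total=16.00, C_total=11.00, V=1.45; Q2=7.27, Q3=8.73; dissipated=0.014
Op 2: CLOSE 1-3: Q_total=11.73, C_total=12.00, V=0.98; Q1=5.86, Q3=5.86; dissipated=1.367
Op 3: CLOSE 3-2: Q_total=13.14, C_total=11.00, V=1.19; Q3=7.17, Q2=5.97; dissipated=0.311
Op 4: GROUND 3: Q3=0; energy lost=4.278
Total dissipated: 5.969 μJ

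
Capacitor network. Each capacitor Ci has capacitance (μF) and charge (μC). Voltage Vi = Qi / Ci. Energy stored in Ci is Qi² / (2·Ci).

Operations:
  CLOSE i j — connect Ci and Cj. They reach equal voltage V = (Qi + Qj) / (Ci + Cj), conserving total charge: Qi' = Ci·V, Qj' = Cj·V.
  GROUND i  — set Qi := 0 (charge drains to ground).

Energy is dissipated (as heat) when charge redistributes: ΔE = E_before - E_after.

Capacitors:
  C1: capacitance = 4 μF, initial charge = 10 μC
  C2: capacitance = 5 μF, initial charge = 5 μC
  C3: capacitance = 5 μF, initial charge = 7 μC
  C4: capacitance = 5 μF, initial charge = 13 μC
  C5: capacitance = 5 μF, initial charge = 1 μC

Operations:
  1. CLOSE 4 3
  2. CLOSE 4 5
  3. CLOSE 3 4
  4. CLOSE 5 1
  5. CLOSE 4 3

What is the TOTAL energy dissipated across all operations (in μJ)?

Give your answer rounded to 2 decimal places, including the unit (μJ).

Answer: 9.04 μJ

Derivation:
Initial: C1(4μF, Q=10μC, V=2.50V), C2(5μF, Q=5μC, V=1.00V), C3(5μF, Q=7μC, V=1.40V), C4(5μF, Q=13μC, V=2.60V), C5(5μF, Q=1μC, V=0.20V)
Op 1: CLOSE 4-3: Q_total=20.00, C_total=10.00, V=2.00; Q4=10.00, Q3=10.00; dissipated=1.800
Op 2: CLOSE 4-5: Q_total=11.00, C_total=10.00, V=1.10; Q4=5.50, Q5=5.50; dissipated=4.050
Op 3: CLOSE 3-4: Q_total=15.50, C_total=10.00, V=1.55; Q3=7.75, Q4=7.75; dissipated=1.012
Op 4: CLOSE 5-1: Q_total=15.50, C_total=9.00, V=1.72; Q5=8.61, Q1=6.89; dissipated=2.178
Op 5: CLOSE 4-3: Q_total=15.50, C_total=10.00, V=1.55; Q4=7.75, Q3=7.75; dissipated=0.000
Total dissipated: 9.040 μJ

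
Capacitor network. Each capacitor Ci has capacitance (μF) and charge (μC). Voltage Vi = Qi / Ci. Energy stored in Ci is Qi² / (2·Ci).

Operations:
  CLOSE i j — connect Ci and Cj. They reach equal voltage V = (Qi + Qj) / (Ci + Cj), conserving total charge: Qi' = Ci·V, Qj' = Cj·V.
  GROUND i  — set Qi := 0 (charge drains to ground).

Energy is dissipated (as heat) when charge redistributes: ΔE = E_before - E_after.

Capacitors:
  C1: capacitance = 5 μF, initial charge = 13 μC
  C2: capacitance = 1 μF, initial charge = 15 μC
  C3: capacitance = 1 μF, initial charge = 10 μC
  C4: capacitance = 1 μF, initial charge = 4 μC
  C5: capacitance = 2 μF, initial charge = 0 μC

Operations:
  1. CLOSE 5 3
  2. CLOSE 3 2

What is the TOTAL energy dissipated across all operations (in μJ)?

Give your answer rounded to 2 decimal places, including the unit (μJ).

Answer: 67.36 μJ

Derivation:
Initial: C1(5μF, Q=13μC, V=2.60V), C2(1μF, Q=15μC, V=15.00V), C3(1μF, Q=10μC, V=10.00V), C4(1μF, Q=4μC, V=4.00V), C5(2μF, Q=0μC, V=0.00V)
Op 1: CLOSE 5-3: Q_total=10.00, C_total=3.00, V=3.33; Q5=6.67, Q3=3.33; dissipated=33.333
Op 2: CLOSE 3-2: Q_total=18.33, C_total=2.00, V=9.17; Q3=9.17, Q2=9.17; dissipated=34.028
Total dissipated: 67.361 μJ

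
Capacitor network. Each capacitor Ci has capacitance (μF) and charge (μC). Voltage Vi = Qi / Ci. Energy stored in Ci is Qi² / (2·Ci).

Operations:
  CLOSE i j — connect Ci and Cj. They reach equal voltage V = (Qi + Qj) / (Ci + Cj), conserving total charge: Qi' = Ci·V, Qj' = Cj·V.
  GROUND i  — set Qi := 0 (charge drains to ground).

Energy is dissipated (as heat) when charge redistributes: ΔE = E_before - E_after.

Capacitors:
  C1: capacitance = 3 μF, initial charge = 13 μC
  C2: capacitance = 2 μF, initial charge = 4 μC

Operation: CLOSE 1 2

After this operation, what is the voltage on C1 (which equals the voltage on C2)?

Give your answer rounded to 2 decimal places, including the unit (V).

Initial: C1(3μF, Q=13μC, V=4.33V), C2(2μF, Q=4μC, V=2.00V)
Op 1: CLOSE 1-2: Q_total=17.00, C_total=5.00, V=3.40; Q1=10.20, Q2=6.80; dissipated=3.267

Answer: 3.40 V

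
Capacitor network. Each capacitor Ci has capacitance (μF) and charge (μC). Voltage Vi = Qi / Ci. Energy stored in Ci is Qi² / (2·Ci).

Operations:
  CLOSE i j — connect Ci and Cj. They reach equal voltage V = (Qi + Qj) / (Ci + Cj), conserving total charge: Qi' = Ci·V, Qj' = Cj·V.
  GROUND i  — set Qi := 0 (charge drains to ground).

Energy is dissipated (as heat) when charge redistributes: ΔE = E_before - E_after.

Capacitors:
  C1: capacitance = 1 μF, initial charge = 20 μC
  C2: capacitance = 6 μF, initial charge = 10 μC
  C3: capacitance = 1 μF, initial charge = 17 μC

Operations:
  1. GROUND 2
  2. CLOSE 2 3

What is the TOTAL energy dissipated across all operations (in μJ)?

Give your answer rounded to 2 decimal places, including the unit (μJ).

Answer: 132.19 μJ

Derivation:
Initial: C1(1μF, Q=20μC, V=20.00V), C2(6μF, Q=10μC, V=1.67V), C3(1μF, Q=17μC, V=17.00V)
Op 1: GROUND 2: Q2=0; energy lost=8.333
Op 2: CLOSE 2-3: Q_total=17.00, C_total=7.00, V=2.43; Q2=14.57, Q3=2.43; dissipated=123.857
Total dissipated: 132.190 μJ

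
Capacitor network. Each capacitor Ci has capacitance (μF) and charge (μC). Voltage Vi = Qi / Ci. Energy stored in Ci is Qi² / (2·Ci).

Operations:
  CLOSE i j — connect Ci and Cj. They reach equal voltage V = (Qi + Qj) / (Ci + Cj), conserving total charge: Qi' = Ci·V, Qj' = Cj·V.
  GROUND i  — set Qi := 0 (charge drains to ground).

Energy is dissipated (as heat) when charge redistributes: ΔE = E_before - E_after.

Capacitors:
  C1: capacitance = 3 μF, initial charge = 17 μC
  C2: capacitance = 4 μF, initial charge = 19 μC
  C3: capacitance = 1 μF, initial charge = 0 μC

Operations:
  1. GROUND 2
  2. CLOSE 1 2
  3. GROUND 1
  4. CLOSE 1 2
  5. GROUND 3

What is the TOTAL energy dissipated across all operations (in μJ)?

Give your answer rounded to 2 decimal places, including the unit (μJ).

Answer: 86.55 μJ

Derivation:
Initial: C1(3μF, Q=17μC, V=5.67V), C2(4μF, Q=19μC, V=4.75V), C3(1μF, Q=0μC, V=0.00V)
Op 1: GROUND 2: Q2=0; energy lost=45.125
Op 2: CLOSE 1-2: Q_total=17.00, C_total=7.00, V=2.43; Q1=7.29, Q2=9.71; dissipated=27.524
Op 3: GROUND 1: Q1=0; energy lost=8.847
Op 4: CLOSE 1-2: Q_total=9.71, C_total=7.00, V=1.39; Q1=4.16, Q2=5.55; dissipated=5.055
Op 5: GROUND 3: Q3=0; energy lost=0.000
Total dissipated: 86.551 μJ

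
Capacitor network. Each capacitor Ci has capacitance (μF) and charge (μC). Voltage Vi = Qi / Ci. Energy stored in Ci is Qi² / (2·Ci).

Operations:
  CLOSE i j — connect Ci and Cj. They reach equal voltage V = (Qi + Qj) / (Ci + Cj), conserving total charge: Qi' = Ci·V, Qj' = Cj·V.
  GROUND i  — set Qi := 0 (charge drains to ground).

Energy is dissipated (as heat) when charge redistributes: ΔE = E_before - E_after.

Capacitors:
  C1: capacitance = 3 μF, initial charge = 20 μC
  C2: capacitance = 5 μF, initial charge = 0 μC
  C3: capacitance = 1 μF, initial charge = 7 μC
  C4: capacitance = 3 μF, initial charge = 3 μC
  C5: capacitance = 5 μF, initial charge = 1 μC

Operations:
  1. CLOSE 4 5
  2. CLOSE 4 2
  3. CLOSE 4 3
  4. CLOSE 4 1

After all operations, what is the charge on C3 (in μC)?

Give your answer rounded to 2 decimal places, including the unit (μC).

Answer: 1.89 μC

Derivation:
Initial: C1(3μF, Q=20μC, V=6.67V), C2(5μF, Q=0μC, V=0.00V), C3(1μF, Q=7μC, V=7.00V), C4(3μF, Q=3μC, V=1.00V), C5(5μF, Q=1μC, V=0.20V)
Op 1: CLOSE 4-5: Q_total=4.00, C_total=8.00, V=0.50; Q4=1.50, Q5=2.50; dissipated=0.600
Op 2: CLOSE 4-2: Q_total=1.50, C_total=8.00, V=0.19; Q4=0.56, Q2=0.94; dissipated=0.234
Op 3: CLOSE 4-3: Q_total=7.56, C_total=4.00, V=1.89; Q4=5.67, Q3=1.89; dissipated=17.404
Op 4: CLOSE 4-1: Q_total=25.67, C_total=6.00, V=4.28; Q4=12.84, Q1=12.84; dissipated=17.108
Final charges: Q1=12.84, Q2=0.94, Q3=1.89, Q4=12.84, Q5=2.50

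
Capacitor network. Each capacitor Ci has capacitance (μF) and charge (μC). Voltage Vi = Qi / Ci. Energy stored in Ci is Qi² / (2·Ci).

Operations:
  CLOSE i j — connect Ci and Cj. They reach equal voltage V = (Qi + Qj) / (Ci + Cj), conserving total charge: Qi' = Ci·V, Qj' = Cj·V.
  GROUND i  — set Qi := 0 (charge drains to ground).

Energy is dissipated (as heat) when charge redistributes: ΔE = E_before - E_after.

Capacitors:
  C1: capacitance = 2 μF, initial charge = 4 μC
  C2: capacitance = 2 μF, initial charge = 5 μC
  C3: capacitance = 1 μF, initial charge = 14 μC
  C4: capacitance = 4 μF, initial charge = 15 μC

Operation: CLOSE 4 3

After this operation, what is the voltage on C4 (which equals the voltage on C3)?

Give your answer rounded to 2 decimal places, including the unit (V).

Initial: C1(2μF, Q=4μC, V=2.00V), C2(2μF, Q=5μC, V=2.50V), C3(1μF, Q=14μC, V=14.00V), C4(4μF, Q=15μC, V=3.75V)
Op 1: CLOSE 4-3: Q_total=29.00, C_total=5.00, V=5.80; Q4=23.20, Q3=5.80; dissipated=42.025

Answer: 5.80 V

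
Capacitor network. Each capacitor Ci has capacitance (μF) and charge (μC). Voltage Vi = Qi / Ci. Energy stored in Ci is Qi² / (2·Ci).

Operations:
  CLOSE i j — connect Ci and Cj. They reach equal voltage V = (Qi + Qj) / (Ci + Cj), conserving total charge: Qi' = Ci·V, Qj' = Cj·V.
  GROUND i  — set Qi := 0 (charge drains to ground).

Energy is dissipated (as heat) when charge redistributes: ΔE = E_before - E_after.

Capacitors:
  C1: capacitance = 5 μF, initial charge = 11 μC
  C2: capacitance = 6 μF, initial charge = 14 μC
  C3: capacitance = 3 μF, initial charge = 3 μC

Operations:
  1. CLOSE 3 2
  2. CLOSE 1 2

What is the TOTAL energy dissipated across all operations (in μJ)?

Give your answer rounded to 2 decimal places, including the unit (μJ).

Initial: C1(5μF, Q=11μC, V=2.20V), C2(6μF, Q=14μC, V=2.33V), C3(3μF, Q=3μC, V=1.00V)
Op 1: CLOSE 3-2: Q_total=17.00, C_total=9.00, V=1.89; Q3=5.67, Q2=11.33; dissipated=1.778
Op 2: CLOSE 1-2: Q_total=22.33, C_total=11.00, V=2.03; Q1=10.15, Q2=12.18; dissipated=0.132
Total dissipated: 1.910 μJ

Answer: 1.91 μJ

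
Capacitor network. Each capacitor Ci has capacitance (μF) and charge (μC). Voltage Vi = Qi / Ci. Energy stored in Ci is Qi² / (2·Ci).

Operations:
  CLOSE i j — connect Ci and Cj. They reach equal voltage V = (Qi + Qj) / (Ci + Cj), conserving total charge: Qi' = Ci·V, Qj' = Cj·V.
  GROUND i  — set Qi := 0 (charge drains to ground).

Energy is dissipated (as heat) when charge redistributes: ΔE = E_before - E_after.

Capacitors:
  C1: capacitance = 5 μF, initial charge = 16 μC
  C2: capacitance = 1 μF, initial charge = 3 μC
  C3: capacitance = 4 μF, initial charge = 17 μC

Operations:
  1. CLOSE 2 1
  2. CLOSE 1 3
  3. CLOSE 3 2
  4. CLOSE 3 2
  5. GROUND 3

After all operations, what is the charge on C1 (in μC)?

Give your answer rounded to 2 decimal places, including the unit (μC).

Initial: C1(5μF, Q=16μC, V=3.20V), C2(1μF, Q=3μC, V=3.00V), C3(4μF, Q=17μC, V=4.25V)
Op 1: CLOSE 2-1: Q_total=19.00, C_total=6.00, V=3.17; Q2=3.17, Q1=15.83; dissipated=0.017
Op 2: CLOSE 1-3: Q_total=32.83, C_total=9.00, V=3.65; Q1=18.24, Q3=14.59; dissipated=1.304
Op 3: CLOSE 3-2: Q_total=17.76, C_total=5.00, V=3.55; Q3=14.21, Q2=3.55; dissipated=0.093
Op 4: CLOSE 3-2: Q_total=17.76, C_total=5.00, V=3.55; Q3=14.21, Q2=3.55; dissipated=0.000
Op 5: GROUND 3: Q3=0; energy lost=25.231
Final charges: Q1=18.24, Q2=3.55, Q3=0.00

Answer: 18.24 μC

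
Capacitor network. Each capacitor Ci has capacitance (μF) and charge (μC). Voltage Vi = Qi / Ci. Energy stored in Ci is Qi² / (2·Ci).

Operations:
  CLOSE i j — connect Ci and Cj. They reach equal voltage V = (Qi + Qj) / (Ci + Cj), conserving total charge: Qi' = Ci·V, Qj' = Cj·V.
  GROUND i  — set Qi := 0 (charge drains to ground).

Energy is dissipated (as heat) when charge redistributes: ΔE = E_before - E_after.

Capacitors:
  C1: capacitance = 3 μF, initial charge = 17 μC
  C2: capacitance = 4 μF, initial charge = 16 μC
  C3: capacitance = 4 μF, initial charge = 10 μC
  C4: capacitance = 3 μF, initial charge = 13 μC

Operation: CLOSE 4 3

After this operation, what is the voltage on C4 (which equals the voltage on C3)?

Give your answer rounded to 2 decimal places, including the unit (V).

Initial: C1(3μF, Q=17μC, V=5.67V), C2(4μF, Q=16μC, V=4.00V), C3(4μF, Q=10μC, V=2.50V), C4(3μF, Q=13μC, V=4.33V)
Op 1: CLOSE 4-3: Q_total=23.00, C_total=7.00, V=3.29; Q4=9.86, Q3=13.14; dissipated=2.881

Answer: 3.29 V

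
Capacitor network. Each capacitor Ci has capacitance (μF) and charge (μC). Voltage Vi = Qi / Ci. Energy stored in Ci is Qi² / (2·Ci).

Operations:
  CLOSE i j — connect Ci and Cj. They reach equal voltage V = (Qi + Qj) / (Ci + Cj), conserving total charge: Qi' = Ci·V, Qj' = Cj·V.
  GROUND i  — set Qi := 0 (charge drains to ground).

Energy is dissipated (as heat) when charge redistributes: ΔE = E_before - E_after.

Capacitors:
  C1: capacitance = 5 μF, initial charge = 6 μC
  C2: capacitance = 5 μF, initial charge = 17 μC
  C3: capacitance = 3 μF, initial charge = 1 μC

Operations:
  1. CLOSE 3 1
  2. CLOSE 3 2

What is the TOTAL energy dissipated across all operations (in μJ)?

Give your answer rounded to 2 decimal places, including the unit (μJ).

Initial: C1(5μF, Q=6μC, V=1.20V), C2(5μF, Q=17μC, V=3.40V), C3(3μF, Q=1μC, V=0.33V)
Op 1: CLOSE 3-1: Q_total=7.00, C_total=8.00, V=0.88; Q3=2.62, Q1=4.38; dissipated=0.704
Op 2: CLOSE 3-2: Q_total=19.62, C_total=8.00, V=2.45; Q3=7.36, Q2=12.27; dissipated=5.977
Total dissipated: 6.681 μJ

Answer: 6.68 μJ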